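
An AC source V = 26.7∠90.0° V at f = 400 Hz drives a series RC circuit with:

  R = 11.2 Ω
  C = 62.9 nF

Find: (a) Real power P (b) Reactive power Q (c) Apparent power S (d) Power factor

Step 1 — Angular frequency: ω = 2π·f = 2π·400 = 2513 rad/s.
Step 2 — Component impedances:
  R: Z = R = 11.2 Ω
  C: Z = 1/(jωC) = -j/(ω·C) = 0 - j6326 Ω
Step 3 — Series combination: Z_total = R + C = 11.2 - j6326 Ω = 6326∠-89.9° Ω.
Step 4 — Source phasor: V = 26.7∠90.0° V = 0 + j26.7 V.
Step 5 — Current: I = V / Z = -0.004221 + j7.473e-06 A = 0.004221∠179.9° A.
Step 6 — Complex power: S = V·I* = 0.0001995 - j0.1127 VA.
Step 7 — Real power: P = Re(S) = 0.0001995 W.
Step 8 — Reactive power: Q = Im(S) = -0.1127 VAR.
Step 9 — Apparent power: |S| = 0.1127 VA.
Step 10 — Power factor: PF = P/|S| = 0.001771 (leading).

(a) P = 0.0001995 W  (b) Q = -0.1127 VAR  (c) S = 0.1127 VA  (d) PF = 0.001771 (leading)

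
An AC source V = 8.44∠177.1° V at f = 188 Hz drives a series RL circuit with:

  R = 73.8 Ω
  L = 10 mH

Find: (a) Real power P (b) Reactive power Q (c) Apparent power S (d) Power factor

Step 1 — Angular frequency: ω = 2π·f = 2π·188 = 1181 rad/s.
Step 2 — Component impedances:
  R: Z = R = 73.8 Ω
  L: Z = jωL = j·1181·0.01 = 0 + j11.81 Ω
Step 3 — Series combination: Z_total = R + L = 73.8 + j11.81 Ω = 74.74∠9.1° Ω.
Step 4 — Source phasor: V = 8.44∠177.1° V = -8.429 + j0.427 V.
Step 5 — Current: I = V / Z = -0.1105 + j0.02347 A = 0.1129∠168.0° A.
Step 6 — Complex power: S = V·I* = 0.9411 + j0.1506 VA.
Step 7 — Real power: P = Re(S) = 0.9411 W.
Step 8 — Reactive power: Q = Im(S) = 0.1506 VAR.
Step 9 — Apparent power: |S| = 0.9531 VA.
Step 10 — Power factor: PF = P/|S| = 0.9874 (lagging).

(a) P = 0.9411 W  (b) Q = 0.1506 VAR  (c) S = 0.9531 VA  (d) PF = 0.9874 (lagging)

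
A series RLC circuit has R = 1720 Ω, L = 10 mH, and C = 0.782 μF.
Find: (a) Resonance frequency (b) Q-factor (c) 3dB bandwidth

Step 1 — Resonance condition Im(Z)=0 gives ω₀ = 1/√(LC).
Step 2 — ω₀ = 1/√(0.01·7.82e-07) = 1.131e+04 rad/s.
Step 3 — f₀ = ω₀/(2π) = 1800 Hz.
Step 4 — Series Q: Q = ω₀L/R = 1.131e+04·0.01/1720 = 0.06575.
Step 5 — 3dB bandwidth: Δω = ω₀/Q = 1.72e+05 rad/s; BW = Δω/(2π) = 2.737e+04 Hz.

(a) f₀ = 1800 Hz  (b) Q = 0.06575  (c) BW = 2.737e+04 Hz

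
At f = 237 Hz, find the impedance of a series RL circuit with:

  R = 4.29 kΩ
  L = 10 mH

Step 1 — Angular frequency: ω = 2π·f = 2π·237 = 1489 rad/s.
Step 2 — Component impedances:
  R: Z = R = 4290 Ω
  L: Z = jωL = j·1489·0.01 = 0 + j14.89 Ω
Step 3 — Series combination: Z_total = R + L = 4290 + j14.89 Ω = 4290∠0.2° Ω.

Z = 4290 + j14.89 Ω = 4290∠0.2° Ω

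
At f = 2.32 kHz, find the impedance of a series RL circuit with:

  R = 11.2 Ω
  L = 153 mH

Step 1 — Angular frequency: ω = 2π·f = 2π·2320 = 1.458e+04 rad/s.
Step 2 — Component impedances:
  R: Z = R = 11.2 Ω
  L: Z = jωL = j·1.458e+04·0.153 = 0 + j2230 Ω
Step 3 — Series combination: Z_total = R + L = 11.2 + j2230 Ω = 2230∠89.7° Ω.

Z = 11.2 + j2230 Ω = 2230∠89.7° Ω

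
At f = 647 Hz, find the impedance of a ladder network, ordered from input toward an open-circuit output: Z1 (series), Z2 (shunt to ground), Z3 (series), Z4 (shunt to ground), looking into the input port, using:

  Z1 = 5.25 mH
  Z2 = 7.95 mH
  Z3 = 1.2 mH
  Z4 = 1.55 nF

Step 1 — Angular frequency: ω = 2π·f = 2π·647 = 4065 rad/s.
Step 2 — Component impedances:
  Z1: Z = jωL = j·4065·0.00525 = 0 + j21.34 Ω
  Z2: Z = jωL = j·4065·0.00795 = 0 + j32.32 Ω
  Z3: Z = jωL = j·4065·0.0012 = 0 + j4.878 Ω
  Z4: Z = 1/(jωC) = -j/(ω·C) = 0 - j1.587e+05 Ω
Step 3 — Ladder network (open output): work backward from the far end, alternating series and parallel combinations. Z_in = 0 + j53.67 Ω = 53.67∠90.0° Ω.

Z = 0 + j53.67 Ω = 53.67∠90.0° Ω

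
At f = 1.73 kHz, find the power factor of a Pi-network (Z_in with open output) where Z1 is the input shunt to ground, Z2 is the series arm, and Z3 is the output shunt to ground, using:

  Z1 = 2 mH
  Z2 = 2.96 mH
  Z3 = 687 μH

Step 1 — Angular frequency: ω = 2π·f = 2π·1730 = 1.087e+04 rad/s.
Step 2 — Component impedances:
  Z1: Z = jωL = j·1.087e+04·0.002 = 0 + j21.74 Ω
  Z2: Z = jωL = j·1.087e+04·0.00296 = 0 + j32.17 Ω
  Z3: Z = jωL = j·1.087e+04·0.000687 = 0 + j7.468 Ω
Step 3 — With open output, the series arm Z2 and the output shunt Z3 appear in series to ground: Z2 + Z3 = 0 + j39.64 Ω.
Step 4 — Parallel with input shunt Z1: Z_in = Z1 || (Z2 + Z3) = 0 + j14.04 Ω = 14.04∠90.0° Ω.
Step 5 — Power factor: PF = cos(φ) = Re(Z)/|Z| = -0/14.04 = -0.
Step 6 — Type: Im(Z) = 14.04 ⇒ lagging (phase φ = 90.0°).

PF = -0 (lagging, φ = 90.0°)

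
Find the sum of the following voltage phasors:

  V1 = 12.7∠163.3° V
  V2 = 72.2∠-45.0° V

Step 1 — Convert each phasor to rectangular form:
  V1 = 12.7·(cos(163.3°) + j·sin(163.3°)) = -12.16 + j3.649 V
  V2 = 72.2·(cos(-45.0°) + j·sin(-45.0°)) = 51.05 - j51.05 V
Step 2 — Sum components: V_total = 38.89 - j47.4 V.
Step 3 — Convert to polar: |V_total| = 61.31 V, ∠V_total = -50.6°.

V_total = 61.31∠-50.6° V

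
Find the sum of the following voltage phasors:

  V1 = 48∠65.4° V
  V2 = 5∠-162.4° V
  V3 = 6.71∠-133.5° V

Step 1 — Convert each phasor to rectangular form:
  V1 = 48·(cos(65.4°) + j·sin(65.4°)) = 19.98 + j43.64 V
  V2 = 5·(cos(-162.4°) + j·sin(-162.4°)) = -4.766 - j1.512 V
  V3 = 6.71·(cos(-133.5°) + j·sin(-133.5°)) = -4.619 - j4.867 V
Step 2 — Sum components: V_total = 10.6 + j37.26 V.
Step 3 — Convert to polar: |V_total| = 38.74 V, ∠V_total = 74.1°.

V_total = 38.74∠74.1° V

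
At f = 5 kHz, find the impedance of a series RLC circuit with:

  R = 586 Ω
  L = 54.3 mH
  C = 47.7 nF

Step 1 — Angular frequency: ω = 2π·f = 2π·5000 = 3.142e+04 rad/s.
Step 2 — Component impedances:
  R: Z = R = 586 Ω
  L: Z = jωL = j·3.142e+04·0.0543 = 0 + j1706 Ω
  C: Z = 1/(jωC) = -j/(ω·C) = 0 - j667.3 Ω
Step 3 — Series combination: Z_total = R + L + C = 586 + j1039 Ω = 1192∠60.6° Ω.

Z = 586 + j1039 Ω = 1192∠60.6° Ω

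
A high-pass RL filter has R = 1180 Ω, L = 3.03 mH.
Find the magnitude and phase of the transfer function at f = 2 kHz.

Step 1 — Angular frequency: ω = 2π·2000 = 1.257e+04 rad/s.
Step 2 — Transfer function: H(jω) = jωL/(R + jωL).
Step 3 — Numerator jωL = j·38.08; denominator R + jωL = 1180 + j38.08.
Step 4 — H = 0.00104 + j0.03223.
Step 5 — Magnitude: |H| = 0.03225 (-29.8 dB); phase: φ = 88.2°.

|H| = 0.03225 (-29.8 dB), φ = 88.2°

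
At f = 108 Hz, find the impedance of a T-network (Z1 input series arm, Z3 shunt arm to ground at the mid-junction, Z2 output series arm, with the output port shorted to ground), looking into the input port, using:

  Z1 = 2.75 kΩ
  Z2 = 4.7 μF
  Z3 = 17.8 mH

Step 1 — Angular frequency: ω = 2π·f = 2π·108 = 678.6 rad/s.
Step 2 — Component impedances:
  Z1: Z = R = 2750 Ω
  Z2: Z = 1/(jωC) = -j/(ω·C) = 0 - j313.5 Ω
  Z3: Z = jωL = j·678.6·0.0178 = 0 + j12.08 Ω
Step 3 — With the output port shorted to ground, the output series arm Z2 runs from the junction to ground; the shunt arm Z3 also runs from the junction to ground. They appear in parallel: Z3 || Z2 = 0 + j12.56 Ω.
Step 4 — Series with input arm Z1: Z_in = Z1 + (Z3 || Z2) = 2750 + j12.56 Ω = 2750∠0.3° Ω.

Z = 2750 + j12.56 Ω = 2750∠0.3° Ω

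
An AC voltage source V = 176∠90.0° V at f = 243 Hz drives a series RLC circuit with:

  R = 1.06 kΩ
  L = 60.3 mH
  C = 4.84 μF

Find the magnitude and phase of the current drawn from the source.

Step 1 — Angular frequency: ω = 2π·f = 2π·243 = 1527 rad/s.
Step 2 — Component impedances:
  R: Z = R = 1060 Ω
  L: Z = jωL = j·1527·0.0603 = 0 + j92.07 Ω
  C: Z = 1/(jωC) = -j/(ω·C) = 0 - j135.3 Ω
Step 3 — Series combination: Z_total = R + L + C = 1060 - j43.26 Ω = 1061∠-2.3° Ω.
Step 4 — Source phasor: V = 176∠90.0° V = 0 + j176 V.
Step 5 — Ohm's law: I = V / Z_total = (0 + j176) / (1060 - j43.26) = -0.006764 + j0.1658 A.
Step 6 — Convert to polar: |I| = 0.1659 A, ∠I = 92.3°.

I = 0.1659∠92.3° A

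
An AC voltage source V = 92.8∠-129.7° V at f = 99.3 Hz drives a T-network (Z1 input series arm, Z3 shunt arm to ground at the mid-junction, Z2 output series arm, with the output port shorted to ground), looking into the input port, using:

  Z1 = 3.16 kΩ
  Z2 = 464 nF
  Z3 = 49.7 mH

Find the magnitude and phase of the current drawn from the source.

Step 1 — Angular frequency: ω = 2π·f = 2π·99.3 = 623.9 rad/s.
Step 2 — Component impedances:
  Z1: Z = R = 3160 Ω
  Z2: Z = 1/(jωC) = -j/(ω·C) = 0 - j3454 Ω
  Z3: Z = jωL = j·623.9·0.0497 = 0 + j31.01 Ω
Step 3 — With the output port shorted to ground, the output series arm Z2 runs from the junction to ground; the shunt arm Z3 also runs from the junction to ground. They appear in parallel: Z3 || Z2 = 0 + j31.29 Ω.
Step 4 — Series with input arm Z1: Z_in = Z1 + (Z3 || Z2) = 3160 + j31.29 Ω = 3160∠0.6° Ω.
Step 5 — Source phasor: V = 92.8∠-129.7° V = -59.28 - j71.4 V.
Step 6 — Ohm's law: I = V / Z_total = (-59.28 - j71.4) / (3160 + j31.29) = -0.01898 - j0.02241 A.
Step 7 — Convert to polar: |I| = 0.02937 A, ∠I = -130.3°.

I = 0.02937∠-130.3° A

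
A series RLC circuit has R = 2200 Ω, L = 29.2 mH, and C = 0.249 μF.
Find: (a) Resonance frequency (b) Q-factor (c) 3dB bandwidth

Step 1 — Resonance: ω₀ = 1/√(LC) = 1/√(0.0292·2.49e-07) = 1.173e+04 rad/s.
Step 2 — f₀ = ω₀/(2π) = 1867 Hz.
Step 3 — Series Q: Q = ω₀L/R = 1.173e+04·0.0292/2200 = 0.1557.
Step 4 — Bandwidth: Δω = ω₀/Q = 7.534e+04 rad/s; BW = Δω/(2π) = 1.199e+04 Hz.

(a) f₀ = 1867 Hz  (b) Q = 0.1557  (c) BW = 1.199e+04 Hz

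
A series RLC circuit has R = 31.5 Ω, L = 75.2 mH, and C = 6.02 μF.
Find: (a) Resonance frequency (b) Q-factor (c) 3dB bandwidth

Step 1 — Resonance condition Im(Z)=0 gives ω₀ = 1/√(LC).
Step 2 — ω₀ = 1/√(0.0752·6.02e-06) = 1486 rad/s.
Step 3 — f₀ = ω₀/(2π) = 236.5 Hz.
Step 4 — Series Q: Q = ω₀L/R = 1486·0.0752/31.5 = 3.548.
Step 5 — 3dB bandwidth: Δω = ω₀/Q = 418.9 rad/s; BW = Δω/(2π) = 66.67 Hz.

(a) f₀ = 236.5 Hz  (b) Q = 3.548  (c) BW = 66.67 Hz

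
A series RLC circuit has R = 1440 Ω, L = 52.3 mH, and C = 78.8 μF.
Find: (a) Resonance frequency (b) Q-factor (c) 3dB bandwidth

Step 1 — Resonance condition Im(Z)=0 gives ω₀ = 1/√(LC).
Step 2 — ω₀ = 1/√(0.0523·7.88e-05) = 492.6 rad/s.
Step 3 — f₀ = ω₀/(2π) = 78.4 Hz.
Step 4 — Series Q: Q = ω₀L/R = 492.6·0.0523/1440 = 0.01789.
Step 5 — 3dB bandwidth: Δω = ω₀/Q = 2.753e+04 rad/s; BW = Δω/(2π) = 4382 Hz.

(a) f₀ = 78.4 Hz  (b) Q = 0.01789  (c) BW = 4382 Hz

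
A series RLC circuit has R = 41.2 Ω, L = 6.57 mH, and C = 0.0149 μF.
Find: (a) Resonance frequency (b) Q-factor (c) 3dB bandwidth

Step 1 — Resonance: ω₀ = 1/√(LC) = 1/√(0.00657·1.49e-08) = 1.011e+05 rad/s.
Step 2 — f₀ = ω₀/(2π) = 1.609e+04 Hz.
Step 3 — Series Q: Q = ω₀L/R = 1.011e+05·0.00657/41.2 = 16.12.
Step 4 — Bandwidth: Δω = ω₀/Q = 6271 rad/s; BW = Δω/(2π) = 998 Hz.

(a) f₀ = 1.609e+04 Hz  (b) Q = 16.12  (c) BW = 998 Hz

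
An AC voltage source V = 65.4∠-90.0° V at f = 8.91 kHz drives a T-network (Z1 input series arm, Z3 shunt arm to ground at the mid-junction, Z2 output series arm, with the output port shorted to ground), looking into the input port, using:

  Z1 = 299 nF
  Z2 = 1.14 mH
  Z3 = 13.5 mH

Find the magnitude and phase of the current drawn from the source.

Step 1 — Angular frequency: ω = 2π·f = 2π·8910 = 5.598e+04 rad/s.
Step 2 — Component impedances:
  Z1: Z = 1/(jωC) = -j/(ω·C) = 0 - j59.74 Ω
  Z2: Z = jωL = j·5.598e+04·0.00114 = 0 + j63.82 Ω
  Z3: Z = jωL = j·5.598e+04·0.0135 = 0 + j755.8 Ω
Step 3 — With the output port shorted to ground, the output series arm Z2 runs from the junction to ground; the shunt arm Z3 also runs from the junction to ground. They appear in parallel: Z3 || Z2 = 0 + j58.85 Ω.
Step 4 — Series with input arm Z1: Z_in = Z1 + (Z3 || Z2) = 0 - j0.8897 Ω = 0.8897∠-90.0° Ω.
Step 5 — Source phasor: V = 65.4∠-90.0° V = 0 - j65.4 V.
Step 6 — Ohm's law: I = V / Z_total = (0 - j65.4) / (0 - j0.8897) = 73.51 A.
Step 7 — Convert to polar: |I| = 73.51 A, ∠I = 0.0°.

I = 73.51∠0.0° A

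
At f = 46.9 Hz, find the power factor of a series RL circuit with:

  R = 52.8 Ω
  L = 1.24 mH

Step 1 — Angular frequency: ω = 2π·f = 2π·46.9 = 294.7 rad/s.
Step 2 — Component impedances:
  R: Z = R = 52.8 Ω
  L: Z = jωL = j·294.7·0.00124 = 0 + j0.3654 Ω
Step 3 — Series combination: Z_total = R + L = 52.8 + j0.3654 Ω = 52.8∠0.4° Ω.
Step 4 — Power factor: PF = cos(φ) = Re(Z)/|Z| = 52.8/52.8 = 1.
Step 5 — Type: Im(Z) = 0.3654 ⇒ lagging (phase φ = 0.4°).

PF = 1 (lagging, φ = 0.4°)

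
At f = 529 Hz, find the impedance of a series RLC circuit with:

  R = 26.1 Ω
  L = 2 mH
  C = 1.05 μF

Step 1 — Angular frequency: ω = 2π·f = 2π·529 = 3324 rad/s.
Step 2 — Component impedances:
  R: Z = R = 26.1 Ω
  L: Z = jωL = j·3324·0.002 = 0 + j6.648 Ω
  C: Z = 1/(jωC) = -j/(ω·C) = 0 - j286.5 Ω
Step 3 — Series combination: Z_total = R + L + C = 26.1 - j279.9 Ω = 281.1∠-84.7° Ω.

Z = 26.1 - j279.9 Ω = 281.1∠-84.7° Ω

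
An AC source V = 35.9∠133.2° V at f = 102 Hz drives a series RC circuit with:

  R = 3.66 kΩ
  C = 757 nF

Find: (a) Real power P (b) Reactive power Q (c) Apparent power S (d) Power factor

Step 1 — Angular frequency: ω = 2π·f = 2π·102 = 640.9 rad/s.
Step 2 — Component impedances:
  R: Z = R = 3660 Ω
  C: Z = 1/(jωC) = -j/(ω·C) = 0 - j2061 Ω
Step 3 — Series combination: Z_total = R + C = 3660 - j2061 Ω = 4201∠-29.4° Ω.
Step 4 — Source phasor: V = 35.9∠133.2° V = -24.58 + j26.17 V.
Step 5 — Current: I = V / Z = -0.008155 + j0.002558 A = 0.008547∠162.6° A.
Step 6 — Complex power: S = V·I* = 0.2673 - j0.1506 VA.
Step 7 — Real power: P = Re(S) = 0.2673 W.
Step 8 — Reactive power: Q = Im(S) = -0.1506 VAR.
Step 9 — Apparent power: |S| = 0.3068 VA.
Step 10 — Power factor: PF = P/|S| = 0.8713 (leading).

(a) P = 0.2673 W  (b) Q = -0.1506 VAR  (c) S = 0.3068 VA  (d) PF = 0.8713 (leading)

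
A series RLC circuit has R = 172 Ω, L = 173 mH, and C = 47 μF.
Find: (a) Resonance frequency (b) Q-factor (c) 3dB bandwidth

Step 1 — Resonance condition Im(Z)=0 gives ω₀ = 1/√(LC).
Step 2 — ω₀ = 1/√(0.173·4.7e-05) = 350.7 rad/s.
Step 3 — f₀ = ω₀/(2π) = 55.81 Hz.
Step 4 — Series Q: Q = ω₀L/R = 350.7·0.173/172 = 0.3527.
Step 5 — 3dB bandwidth: Δω = ω₀/Q = 994.2 rad/s; BW = Δω/(2π) = 158.2 Hz.

(a) f₀ = 55.81 Hz  (b) Q = 0.3527  (c) BW = 158.2 Hz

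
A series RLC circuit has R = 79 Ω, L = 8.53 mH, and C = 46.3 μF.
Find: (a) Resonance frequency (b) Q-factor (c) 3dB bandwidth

Step 1 — Resonance: ω₀ = 1/√(LC) = 1/√(0.00853·4.63e-05) = 1591 rad/s.
Step 2 — f₀ = ω₀/(2π) = 253.3 Hz.
Step 3 — Series Q: Q = ω₀L/R = 1591·0.00853/79 = 0.1718.
Step 4 — Bandwidth: Δω = ω₀/Q = 9261 rad/s; BW = Δω/(2π) = 1474 Hz.

(a) f₀ = 253.3 Hz  (b) Q = 0.1718  (c) BW = 1474 Hz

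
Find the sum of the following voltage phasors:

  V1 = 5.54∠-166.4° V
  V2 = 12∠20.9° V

Step 1 — Convert each phasor to rectangular form:
  V1 = 5.54·(cos(-166.4°) + j·sin(-166.4°)) = -5.385 - j1.303 V
  V2 = 12·(cos(20.9°) + j·sin(20.9°)) = 11.21 + j4.281 V
Step 2 — Sum components: V_total = 5.826 + j2.978 V.
Step 3 — Convert to polar: |V_total| = 6.543 V, ∠V_total = 27.1°.

V_total = 6.543∠27.1° V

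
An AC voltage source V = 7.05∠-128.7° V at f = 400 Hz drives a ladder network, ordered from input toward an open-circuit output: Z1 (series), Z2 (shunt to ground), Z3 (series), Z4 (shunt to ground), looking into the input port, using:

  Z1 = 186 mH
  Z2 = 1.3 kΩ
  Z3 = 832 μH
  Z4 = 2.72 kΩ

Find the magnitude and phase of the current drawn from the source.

Step 1 — Angular frequency: ω = 2π·f = 2π·400 = 2513 rad/s.
Step 2 — Component impedances:
  Z1: Z = jωL = j·2513·0.186 = 0 + j467.5 Ω
  Z2: Z = R = 1300 Ω
  Z3: Z = jωL = j·2513·0.000832 = 0 + j2.091 Ω
  Z4: Z = R = 2720 Ω
Step 3 — Ladder network (open output): work backward from the far end, alternating series and parallel combinations. Z_in = 879.6 + j467.7 Ω = 996.2∠28.0° Ω.
Step 4 — Source phasor: V = 7.05∠-128.7° V = -4.408 - j5.502 V.
Step 5 — Ohm's law: I = V / Z_total = (-4.408 - j5.502) / (879.6 + j467.7) = -0.0065 - j0.002799 A.
Step 6 — Convert to polar: |I| = 0.007077 A, ∠I = -156.7°.

I = 0.007077∠-156.7° A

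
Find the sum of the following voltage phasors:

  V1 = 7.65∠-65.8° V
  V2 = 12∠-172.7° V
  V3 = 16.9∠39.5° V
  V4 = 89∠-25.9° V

Step 1 — Convert each phasor to rectangular form:
  V1 = 7.65·(cos(-65.8°) + j·sin(-65.8°)) = 3.136 - j6.978 V
  V2 = 12·(cos(-172.7°) + j·sin(-172.7°)) = -11.9 - j1.525 V
  V3 = 16.9·(cos(39.5°) + j·sin(39.5°)) = 13.04 + j10.75 V
  V4 = 89·(cos(-25.9°) + j·sin(-25.9°)) = 80.06 - j38.88 V
Step 2 — Sum components: V_total = 84.33 - j36.63 V.
Step 3 — Convert to polar: |V_total| = 91.95 V, ∠V_total = -23.5°.

V_total = 91.95∠-23.5° V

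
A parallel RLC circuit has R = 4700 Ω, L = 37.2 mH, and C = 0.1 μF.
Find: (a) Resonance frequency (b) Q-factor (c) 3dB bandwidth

Step 1 — Resonance: ω₀ = 1/√(LC) = 1/√(0.0372·1e-07) = 1.64e+04 rad/s.
Step 2 — f₀ = ω₀/(2π) = 2609 Hz.
Step 3 — Parallel Q: Q = R/(ω₀L) = 4700/(1.64e+04·0.0372) = 7.706.
Step 4 — Bandwidth: Δω = ω₀/Q = 2128 rad/s; BW = Δω/(2π) = 338.6 Hz.

(a) f₀ = 2609 Hz  (b) Q = 7.706  (c) BW = 338.6 Hz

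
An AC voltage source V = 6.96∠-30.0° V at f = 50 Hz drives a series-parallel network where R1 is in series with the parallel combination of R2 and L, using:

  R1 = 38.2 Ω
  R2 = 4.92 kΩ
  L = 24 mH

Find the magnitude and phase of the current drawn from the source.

Step 1 — Angular frequency: ω = 2π·f = 2π·50 = 314.2 rad/s.
Step 2 — Component impedances:
  R1: Z = R = 38.2 Ω
  R2: Z = R = 4920 Ω
  L: Z = jωL = j·314.2·0.024 = 0 + j7.54 Ω
Step 3 — Parallel branch: R2 || L = 1/(1/R2 + 1/L) = 0.01155 + j7.54 Ω.
Step 4 — Series with R1: Z_total = R1 + (R2 || L) = 38.21 + j7.54 Ω = 38.95∠11.2° Ω.
Step 5 — Source phasor: V = 6.96∠-30.0° V = 6.028 - j3.48 V.
Step 6 — Ohm's law: I = V / Z_total = (6.028 - j3.48) / (38.21 + j7.54) = 0.1345 - j0.1176 A.
Step 7 — Convert to polar: |I| = 0.1787 A, ∠I = -41.2°.

I = 0.1787∠-41.2° A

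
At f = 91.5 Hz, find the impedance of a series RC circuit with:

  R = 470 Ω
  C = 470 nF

Step 1 — Angular frequency: ω = 2π·f = 2π·91.5 = 574.9 rad/s.
Step 2 — Component impedances:
  R: Z = R = 470 Ω
  C: Z = 1/(jωC) = -j/(ω·C) = 0 - j3701 Ω
Step 3 — Series combination: Z_total = R + C = 470 - j3701 Ω = 3731∠-82.8° Ω.

Z = 470 - j3701 Ω = 3731∠-82.8° Ω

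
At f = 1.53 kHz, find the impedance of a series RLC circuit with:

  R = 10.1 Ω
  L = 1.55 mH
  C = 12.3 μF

Step 1 — Angular frequency: ω = 2π·f = 2π·1530 = 9613 rad/s.
Step 2 — Component impedances:
  R: Z = R = 10.1 Ω
  L: Z = jωL = j·9613·0.00155 = 0 + j14.9 Ω
  C: Z = 1/(jωC) = -j/(ω·C) = 0 - j8.457 Ω
Step 3 — Series combination: Z_total = R + L + C = 10.1 + j6.443 Ω = 11.98∠32.5° Ω.

Z = 10.1 + j6.443 Ω = 11.98∠32.5° Ω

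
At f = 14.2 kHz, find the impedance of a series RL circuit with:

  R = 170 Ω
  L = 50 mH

Step 1 — Angular frequency: ω = 2π·f = 2π·1.42e+04 = 8.922e+04 rad/s.
Step 2 — Component impedances:
  R: Z = R = 170 Ω
  L: Z = jωL = j·8.922e+04·0.05 = 0 + j4461 Ω
Step 3 — Series combination: Z_total = R + L = 170 + j4461 Ω = 4464∠87.8° Ω.

Z = 170 + j4461 Ω = 4464∠87.8° Ω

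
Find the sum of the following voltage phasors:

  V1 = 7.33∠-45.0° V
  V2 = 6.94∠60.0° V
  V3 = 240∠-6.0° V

Step 1 — Convert each phasor to rectangular form:
  V1 = 7.33·(cos(-45.0°) + j·sin(-45.0°)) = 5.183 - j5.183 V
  V2 = 6.94·(cos(60.0°) + j·sin(60.0°)) = 3.47 + j6.01 V
  V3 = 240·(cos(-6.0°) + j·sin(-6.0°)) = 238.7 - j25.09 V
Step 2 — Sum components: V_total = 247.3 - j24.26 V.
Step 3 — Convert to polar: |V_total| = 248.5 V, ∠V_total = -5.6°.

V_total = 248.5∠-5.6° V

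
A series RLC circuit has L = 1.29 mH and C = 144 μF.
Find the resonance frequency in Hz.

Step 1 — Resonance condition Im(Z)=0 gives ω₀ = 1/√(LC).
Step 2 — ω₀ = 1/√(0.00129·0.000144) = 2320 rad/s.
Step 3 — f₀ = ω₀/(2π) = 369.3 Hz.

f₀ = 369.3 Hz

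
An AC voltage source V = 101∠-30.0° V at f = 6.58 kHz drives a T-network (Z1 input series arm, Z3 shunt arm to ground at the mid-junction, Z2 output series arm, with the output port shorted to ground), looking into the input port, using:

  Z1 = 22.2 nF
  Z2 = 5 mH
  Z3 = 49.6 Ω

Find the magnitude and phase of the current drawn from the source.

Step 1 — Angular frequency: ω = 2π·f = 2π·6580 = 4.134e+04 rad/s.
Step 2 — Component impedances:
  Z1: Z = 1/(jωC) = -j/(ω·C) = 0 - j1090 Ω
  Z2: Z = jωL = j·4.134e+04·0.005 = 0 + j206.7 Ω
  Z3: Z = R = 49.6 Ω
Step 3 — With the output port shorted to ground, the output series arm Z2 runs from the junction to ground; the shunt arm Z3 also runs from the junction to ground. They appear in parallel: Z3 || Z2 = 46.9 + j11.25 Ω.
Step 4 — Series with input arm Z1: Z_in = Z1 + (Z3 || Z2) = 46.9 - j1078 Ω = 1079∠-87.5° Ω.
Step 5 — Source phasor: V = 101∠-30.0° V = 87.47 - j50.5 V.
Step 6 — Ohm's law: I = V / Z_total = (87.47 - j50.5) / (46.9 - j1078) = 0.05027 + j0.07893 A.
Step 7 — Convert to polar: |I| = 0.09358 A, ∠I = 57.5°.

I = 0.09358∠57.5° A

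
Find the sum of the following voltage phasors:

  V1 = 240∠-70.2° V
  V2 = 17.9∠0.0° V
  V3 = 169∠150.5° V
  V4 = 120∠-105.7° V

Step 1 — Convert each phasor to rectangular form:
  V1 = 240·(cos(-70.2°) + j·sin(-70.2°)) = 81.3 - j225.8 V
  V2 = 17.9·(cos(0.0°) + j·sin(0.0°)) = 17.9 V
  V3 = 169·(cos(150.5°) + j·sin(150.5°)) = -147.1 + j83.22 V
  V4 = 120·(cos(-105.7°) + j·sin(-105.7°)) = -32.47 - j115.5 V
Step 2 — Sum components: V_total = -80.37 - j258.1 V.
Step 3 — Convert to polar: |V_total| = 270.3 V, ∠V_total = -107.3°.

V_total = 270.3∠-107.3° V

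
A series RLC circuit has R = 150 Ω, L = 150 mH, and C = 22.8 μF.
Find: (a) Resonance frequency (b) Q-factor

Step 1 — Resonance condition Im(Z)=0 gives ω₀ = 1/√(LC).
Step 2 — ω₀ = 1/√(0.15·2.28e-05) = 540.7 rad/s.
Step 3 — f₀ = ω₀/(2π) = 86.06 Hz.
Step 4 — Series Q: Q = ω₀L/R = 540.7·0.15/150 = 0.5407.

(a) f₀ = 86.06 Hz  (b) Q = 0.5407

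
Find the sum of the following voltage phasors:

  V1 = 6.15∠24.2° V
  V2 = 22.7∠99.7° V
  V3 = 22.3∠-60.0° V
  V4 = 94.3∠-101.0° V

Step 1 — Convert each phasor to rectangular form:
  V1 = 6.15·(cos(24.2°) + j·sin(24.2°)) = 5.61 + j2.521 V
  V2 = 22.7·(cos(99.7°) + j·sin(99.7°)) = -3.825 + j22.38 V
  V3 = 22.3·(cos(-60.0°) + j·sin(-60.0°)) = 11.15 - j19.31 V
  V4 = 94.3·(cos(-101.0°) + j·sin(-101.0°)) = -17.99 - j92.57 V
Step 2 — Sum components: V_total = -5.058 - j86.98 V.
Step 3 — Convert to polar: |V_total| = 87.13 V, ∠V_total = -93.3°.

V_total = 87.13∠-93.3° V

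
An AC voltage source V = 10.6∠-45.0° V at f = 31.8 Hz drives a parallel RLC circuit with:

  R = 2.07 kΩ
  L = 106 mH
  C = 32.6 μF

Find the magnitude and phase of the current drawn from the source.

Step 1 — Angular frequency: ω = 2π·f = 2π·31.8 = 199.8 rad/s.
Step 2 — Component impedances:
  R: Z = R = 2070 Ω
  L: Z = jωL = j·199.8·0.106 = 0 + j21.18 Ω
  C: Z = 1/(jωC) = -j/(ω·C) = 0 - j153.5 Ω
Step 3 — Parallel combination: 1/Z_total = 1/R + 1/L + 1/C; Z_total = 0.2916 + j24.57 Ω = 24.57∠89.3° Ω.
Step 4 — Source phasor: V = 10.6∠-45.0° V = 7.495 - j7.495 V.
Step 5 — Ohm's law: I = V / Z_total = (7.495 - j7.495) / (0.2916 + j24.57) = -0.3015 - j0.3087 A.
Step 6 — Convert to polar: |I| = 0.4315 A, ∠I = -134.3°.

I = 0.4315∠-134.3° A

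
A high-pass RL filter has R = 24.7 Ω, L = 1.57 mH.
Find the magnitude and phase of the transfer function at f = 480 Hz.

Step 1 — Angular frequency: ω = 2π·480 = 3016 rad/s.
Step 2 — Transfer function: H(jω) = jωL/(R + jωL).
Step 3 — Numerator jωL = j·4.735; denominator R + jωL = 24.7 + j4.735.
Step 4 — H = 0.03545 + j0.1849.
Step 5 — Magnitude: |H| = 0.1883 (-14.5 dB); phase: φ = 79.1°.

|H| = 0.1883 (-14.5 dB), φ = 79.1°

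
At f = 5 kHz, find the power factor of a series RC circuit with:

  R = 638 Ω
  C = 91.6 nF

Step 1 — Angular frequency: ω = 2π·f = 2π·5000 = 3.142e+04 rad/s.
Step 2 — Component impedances:
  R: Z = R = 638 Ω
  C: Z = 1/(jωC) = -j/(ω·C) = 0 - j347.5 Ω
Step 3 — Series combination: Z_total = R + C = 638 - j347.5 Ω = 726.5∠-28.6° Ω.
Step 4 — Power factor: PF = cos(φ) = Re(Z)/|Z| = 638/726.5 = 0.8782.
Step 5 — Type: Im(Z) = -347.5 ⇒ leading (phase φ = -28.6°).

PF = 0.8782 (leading, φ = -28.6°)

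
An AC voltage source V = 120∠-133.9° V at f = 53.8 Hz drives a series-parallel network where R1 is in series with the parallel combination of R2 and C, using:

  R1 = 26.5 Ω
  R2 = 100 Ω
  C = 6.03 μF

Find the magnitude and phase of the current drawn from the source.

Step 1 — Angular frequency: ω = 2π·f = 2π·53.8 = 338 rad/s.
Step 2 — Component impedances:
  R1: Z = R = 26.5 Ω
  R2: Z = R = 100 Ω
  C: Z = 1/(jωC) = -j/(ω·C) = 0 - j490.6 Ω
Step 3 — Parallel branch: R2 || C = 1/(1/R2 + 1/C) = 96.01 - j19.57 Ω.
Step 4 — Series with R1: Z_total = R1 + (R2 || C) = 122.5 - j19.57 Ω = 124.1∠-9.1° Ω.
Step 5 — Source phasor: V = 120∠-133.9° V = -83.21 - j86.47 V.
Step 6 — Ohm's law: I = V / Z_total = (-83.21 - j86.47) / (122.5 - j19.57) = -0.5524 - j0.794 A.
Step 7 — Convert to polar: |I| = 0.9672 A, ∠I = -124.8°.

I = 0.9672∠-124.8° A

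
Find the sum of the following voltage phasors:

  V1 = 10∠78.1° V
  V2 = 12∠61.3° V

Step 1 — Convert each phasor to rectangular form:
  V1 = 10·(cos(78.1°) + j·sin(78.1°)) = 2.062 + j9.785 V
  V2 = 12·(cos(61.3°) + j·sin(61.3°)) = 5.763 + j10.53 V
Step 2 — Sum components: V_total = 7.825 + j20.31 V.
Step 3 — Convert to polar: |V_total| = 21.77 V, ∠V_total = 68.9°.

V_total = 21.77∠68.9° V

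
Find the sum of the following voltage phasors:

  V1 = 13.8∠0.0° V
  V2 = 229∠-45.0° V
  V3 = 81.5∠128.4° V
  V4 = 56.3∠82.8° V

Step 1 — Convert each phasor to rectangular form:
  V1 = 13.8·(cos(0.0°) + j·sin(0.0°)) = 13.8 V
  V2 = 229·(cos(-45.0°) + j·sin(-45.0°)) = 161.9 - j161.9 V
  V3 = 81.5·(cos(128.4°) + j·sin(128.4°)) = -50.62 + j63.87 V
  V4 = 56.3·(cos(82.8°) + j·sin(82.8°)) = 7.056 + j55.86 V
Step 2 — Sum components: V_total = 132.2 - j42.2 V.
Step 3 — Convert to polar: |V_total| = 138.7 V, ∠V_total = -17.7°.

V_total = 138.7∠-17.7° V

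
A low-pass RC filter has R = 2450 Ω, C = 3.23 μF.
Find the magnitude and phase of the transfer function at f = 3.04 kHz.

Step 1 — Angular frequency: ω = 2π·3040 = 1.91e+04 rad/s.
Step 2 — Transfer function: H(jω) = 1/(1 + jωRC).
Step 3 — Denominator: 1 + jωRC = 1 + j·1.91e+04·2450·3.23e-06 = 1 + j151.2.
Step 4 — H = 4.377e-05 - j0.006615.
Step 5 — Magnitude: |H| = 0.006616 (-43.6 dB); phase: φ = -89.6°.

|H| = 0.006616 (-43.6 dB), φ = -89.6°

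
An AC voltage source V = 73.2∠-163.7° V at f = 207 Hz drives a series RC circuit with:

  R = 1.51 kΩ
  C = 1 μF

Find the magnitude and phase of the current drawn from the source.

Step 1 — Angular frequency: ω = 2π·f = 2π·207 = 1301 rad/s.
Step 2 — Component impedances:
  R: Z = R = 1510 Ω
  C: Z = 1/(jωC) = -j/(ω·C) = 0 - j768.9 Ω
Step 3 — Series combination: Z_total = R + C = 1510 - j768.9 Ω = 1694∠-27.0° Ω.
Step 4 — Source phasor: V = 73.2∠-163.7° V = -70.26 - j20.54 V.
Step 5 — Ohm's law: I = V / Z_total = (-70.26 - j20.54) / (1510 - j768.9) = -0.03145 - j0.02962 A.
Step 6 — Convert to polar: |I| = 0.0432 A, ∠I = -136.7°.

I = 0.0432∠-136.7° A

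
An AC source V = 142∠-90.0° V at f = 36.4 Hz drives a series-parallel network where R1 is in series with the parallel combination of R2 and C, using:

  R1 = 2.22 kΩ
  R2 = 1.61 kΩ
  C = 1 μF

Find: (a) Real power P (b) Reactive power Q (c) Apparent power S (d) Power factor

Step 1 — Angular frequency: ω = 2π·f = 2π·36.4 = 228.7 rad/s.
Step 2 — Component impedances:
  R1: Z = R = 2220 Ω
  R2: Z = R = 1610 Ω
  C: Z = 1/(jωC) = -j/(ω·C) = 0 - j4372 Ω
Step 3 — Parallel branch: R2 || C = 1/(1/R2 + 1/C) = 1418 - j522.1 Ω.
Step 4 — Series with R1: Z_total = R1 + (R2 || C) = 3638 - j522.1 Ω = 3675∠-8.2° Ω.
Step 5 — Source phasor: V = 142∠-90.0° V = 0 - j142 V.
Step 6 — Current: I = V / Z = 0.005489 - j0.03825 A = 0.03864∠-81.8° A.
Step 7 — Complex power: S = V·I* = 5.431 - j0.7794 VA.
Step 8 — Real power: P = Re(S) = 5.431 W.
Step 9 — Reactive power: Q = Im(S) = -0.7794 VAR.
Step 10 — Apparent power: |S| = 5.487 VA.
Step 11 — Power factor: PF = P/|S| = 0.9899 (leading).

(a) P = 5.431 W  (b) Q = -0.7794 VAR  (c) S = 5.487 VA  (d) PF = 0.9899 (leading)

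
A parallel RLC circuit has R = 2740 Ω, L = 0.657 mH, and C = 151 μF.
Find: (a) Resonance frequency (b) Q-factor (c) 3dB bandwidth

Step 1 — Resonance: ω₀ = 1/√(LC) = 1/√(0.000657·0.000151) = 3175 rad/s.
Step 2 — f₀ = ω₀/(2π) = 505.3 Hz.
Step 3 — Parallel Q: Q = R/(ω₀L) = 2740/(3175·0.000657) = 1314.
Step 4 — Bandwidth: Δω = ω₀/Q = 2.417 rad/s; BW = Δω/(2π) = 0.3847 Hz.

(a) f₀ = 505.3 Hz  (b) Q = 1314  (c) BW = 0.3847 Hz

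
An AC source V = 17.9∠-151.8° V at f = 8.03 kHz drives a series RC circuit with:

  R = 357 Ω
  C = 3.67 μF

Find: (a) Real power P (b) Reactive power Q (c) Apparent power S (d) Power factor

Step 1 — Angular frequency: ω = 2π·f = 2π·8030 = 5.045e+04 rad/s.
Step 2 — Component impedances:
  R: Z = R = 357 Ω
  C: Z = 1/(jωC) = -j/(ω·C) = 0 - j5.401 Ω
Step 3 — Series combination: Z_total = R + C = 357 - j5.401 Ω = 357∠-0.9° Ω.
Step 4 — Source phasor: V = 17.9∠-151.8° V = -15.78 - j8.459 V.
Step 5 — Current: I = V / Z = -0.04382 - j0.02436 A = 0.05013∠-150.9° A.
Step 6 — Complex power: S = V·I* = 0.8973 - j0.01357 VA.
Step 7 — Real power: P = Re(S) = 0.8973 W.
Step 8 — Reactive power: Q = Im(S) = -0.01357 VAR.
Step 9 — Apparent power: |S| = 0.8974 VA.
Step 10 — Power factor: PF = P/|S| = 0.9999 (leading).

(a) P = 0.8973 W  (b) Q = -0.01357 VAR  (c) S = 0.8974 VA  (d) PF = 0.9999 (leading)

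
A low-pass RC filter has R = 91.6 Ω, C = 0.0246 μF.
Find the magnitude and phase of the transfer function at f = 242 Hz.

Step 1 — Angular frequency: ω = 2π·242 = 1521 rad/s.
Step 2 — Transfer function: H(jω) = 1/(1 + jωRC).
Step 3 — Denominator: 1 + jωRC = 1 + j·1521·91.6·2.46e-08 = 1 + j0.003426.
Step 4 — H = 1 - j0.003426.
Step 5 — Magnitude: |H| = 1 (-0.0 dB); phase: φ = -0.2°.

|H| = 1 (-0.0 dB), φ = -0.2°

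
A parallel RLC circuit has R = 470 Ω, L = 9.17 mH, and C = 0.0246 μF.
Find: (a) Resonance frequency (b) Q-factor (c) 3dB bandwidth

Step 1 — Resonance: ω₀ = 1/√(LC) = 1/√(0.00917·2.46e-08) = 6.658e+04 rad/s.
Step 2 — f₀ = ω₀/(2π) = 1.06e+04 Hz.
Step 3 — Parallel Q: Q = R/(ω₀L) = 470/(6.658e+04·0.00917) = 0.7698.
Step 4 — Bandwidth: Δω = ω₀/Q = 8.649e+04 rad/s; BW = Δω/(2π) = 1.377e+04 Hz.

(a) f₀ = 1.06e+04 Hz  (b) Q = 0.7698  (c) BW = 1.377e+04 Hz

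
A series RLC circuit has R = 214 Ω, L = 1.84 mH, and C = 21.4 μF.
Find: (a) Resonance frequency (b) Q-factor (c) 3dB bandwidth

Step 1 — Resonance condition Im(Z)=0 gives ω₀ = 1/√(LC).
Step 2 — ω₀ = 1/√(0.00184·2.14e-05) = 5039 rad/s.
Step 3 — f₀ = ω₀/(2π) = 802.1 Hz.
Step 4 — Series Q: Q = ω₀L/R = 5039·0.00184/214 = 0.04333.
Step 5 — 3dB bandwidth: Δω = ω₀/Q = 1.163e+05 rad/s; BW = Δω/(2π) = 1.851e+04 Hz.

(a) f₀ = 802.1 Hz  (b) Q = 0.04333  (c) BW = 1.851e+04 Hz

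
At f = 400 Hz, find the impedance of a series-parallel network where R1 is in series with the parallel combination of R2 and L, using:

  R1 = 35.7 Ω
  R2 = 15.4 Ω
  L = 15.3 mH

Step 1 — Angular frequency: ω = 2π·f = 2π·400 = 2513 rad/s.
Step 2 — Component impedances:
  R1: Z = R = 35.7 Ω
  R2: Z = R = 15.4 Ω
  L: Z = jωL = j·2513·0.0153 = 0 + j38.45 Ω
Step 3 — Parallel branch: R2 || L = 1/(1/R2 + 1/L) = 13.27 + j5.315 Ω.
Step 4 — Series with R1: Z_total = R1 + (R2 || L) = 48.97 + j5.315 Ω = 49.26∠6.2° Ω.

Z = 48.97 + j5.315 Ω = 49.26∠6.2° Ω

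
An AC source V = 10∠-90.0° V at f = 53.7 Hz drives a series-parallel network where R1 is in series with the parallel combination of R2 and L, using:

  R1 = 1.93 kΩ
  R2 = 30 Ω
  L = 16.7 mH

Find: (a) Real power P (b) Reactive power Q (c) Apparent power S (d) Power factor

Step 1 — Angular frequency: ω = 2π·f = 2π·53.7 = 337.4 rad/s.
Step 2 — Component impedances:
  R1: Z = R = 1930 Ω
  R2: Z = R = 30 Ω
  L: Z = jωL = j·337.4·0.0167 = 0 + j5.635 Ω
Step 3 — Parallel branch: R2 || L = 1/(1/R2 + 1/L) = 1.022 + j5.443 Ω.
Step 4 — Series with R1: Z_total = R1 + (R2 || L) = 1931 + j5.443 Ω = 1931∠0.2° Ω.
Step 5 — Source phasor: V = 10∠-90.0° V = 0 - j10 V.
Step 6 — Current: I = V / Z = -1.46e-05 - j0.005179 A = 0.005179∠-90.2° A.
Step 7 — Complex power: S = V·I* = 0.05179 + j0.000146 VA.
Step 8 — Real power: P = Re(S) = 0.05179 W.
Step 9 — Reactive power: Q = Im(S) = 0.000146 VAR.
Step 10 — Apparent power: |S| = 0.05179 VA.
Step 11 — Power factor: PF = P/|S| = 1 (lagging).

(a) P = 0.05179 W  (b) Q = 0.000146 VAR  (c) S = 0.05179 VA  (d) PF = 1 (lagging)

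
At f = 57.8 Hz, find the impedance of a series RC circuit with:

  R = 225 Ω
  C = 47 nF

Step 1 — Angular frequency: ω = 2π·f = 2π·57.8 = 363.2 rad/s.
Step 2 — Component impedances:
  R: Z = R = 225 Ω
  C: Z = 1/(jωC) = -j/(ω·C) = 0 - j5.859e+04 Ω
Step 3 — Series combination: Z_total = R + C = 225 - j5.859e+04 Ω = 5.859e+04∠-89.8° Ω.

Z = 225 - j5.859e+04 Ω = 5.859e+04∠-89.8° Ω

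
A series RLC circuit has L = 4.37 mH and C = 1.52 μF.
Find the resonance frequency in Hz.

Step 1 — Resonance condition Im(Z)=0 gives ω₀ = 1/√(LC).
Step 2 — ω₀ = 1/√(0.00437·1.52e-06) = 1.227e+04 rad/s.
Step 3 — f₀ = ω₀/(2π) = 1953 Hz.

f₀ = 1953 Hz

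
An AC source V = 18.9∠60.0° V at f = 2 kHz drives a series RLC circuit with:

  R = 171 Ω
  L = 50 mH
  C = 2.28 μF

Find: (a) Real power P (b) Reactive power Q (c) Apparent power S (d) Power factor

Step 1 — Angular frequency: ω = 2π·f = 2π·2000 = 1.257e+04 rad/s.
Step 2 — Component impedances:
  R: Z = R = 171 Ω
  L: Z = jωL = j·1.257e+04·0.05 = 0 + j628.3 Ω
  C: Z = 1/(jωC) = -j/(ω·C) = 0 - j34.9 Ω
Step 3 — Series combination: Z_total = R + L + C = 171 + j593.4 Ω = 617.6∠73.9° Ω.
Step 4 — Source phasor: V = 18.9∠60.0° V = 9.45 + j16.37 V.
Step 5 — Current: I = V / Z = 0.0297 - j0.007365 A = 0.0306∠-13.9° A.
Step 6 — Complex power: S = V·I* = 0.1602 + j0.5558 VA.
Step 7 — Real power: P = Re(S) = 0.1602 W.
Step 8 — Reactive power: Q = Im(S) = 0.5558 VAR.
Step 9 — Apparent power: |S| = 0.5784 VA.
Step 10 — Power factor: PF = P/|S| = 0.2769 (lagging).

(a) P = 0.1602 W  (b) Q = 0.5558 VAR  (c) S = 0.5784 VA  (d) PF = 0.2769 (lagging)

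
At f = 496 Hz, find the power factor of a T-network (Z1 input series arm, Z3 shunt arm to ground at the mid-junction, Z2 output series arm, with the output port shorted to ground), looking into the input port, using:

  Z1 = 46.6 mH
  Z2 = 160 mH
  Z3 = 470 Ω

Step 1 — Angular frequency: ω = 2π·f = 2π·496 = 3116 rad/s.
Step 2 — Component impedances:
  Z1: Z = jωL = j·3116·0.0466 = 0 + j145.2 Ω
  Z2: Z = jωL = j·3116·0.16 = 0 + j498.6 Ω
  Z3: Z = R = 470 Ω
Step 3 — With the output port shorted to ground, the output series arm Z2 runs from the junction to ground; the shunt arm Z3 also runs from the junction to ground. They appear in parallel: Z3 || Z2 = 248.9 + j234.6 Ω.
Step 4 — Series with input arm Z1: Z_in = Z1 + (Z3 || Z2) = 248.9 + j379.8 Ω = 454.1∠56.8° Ω.
Step 5 — Power factor: PF = cos(φ) = Re(Z)/|Z| = 248.9/454.1 = 0.5481.
Step 6 — Type: Im(Z) = 379.8 ⇒ lagging (phase φ = 56.8°).

PF = 0.5481 (lagging, φ = 56.8°)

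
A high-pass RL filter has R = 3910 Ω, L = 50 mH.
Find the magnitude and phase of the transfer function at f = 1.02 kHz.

Step 1 — Angular frequency: ω = 2π·1020 = 6409 rad/s.
Step 2 — Transfer function: H(jω) = jωL/(R + jωL).
Step 3 — Numerator jωL = j·320.4; denominator R + jωL = 3910 + j320.4.
Step 4 — H = 0.006672 + j0.08141.
Step 5 — Magnitude: |H| = 0.08168 (-21.8 dB); phase: φ = 85.3°.

|H| = 0.08168 (-21.8 dB), φ = 85.3°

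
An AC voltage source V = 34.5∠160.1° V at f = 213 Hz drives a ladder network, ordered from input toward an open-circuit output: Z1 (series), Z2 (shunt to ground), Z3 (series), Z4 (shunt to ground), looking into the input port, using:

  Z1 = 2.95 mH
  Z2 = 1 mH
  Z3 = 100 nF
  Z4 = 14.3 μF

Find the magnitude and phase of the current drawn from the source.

Step 1 — Angular frequency: ω = 2π·f = 2π·213 = 1338 rad/s.
Step 2 — Component impedances:
  Z1: Z = jωL = j·1338·0.00295 = 0 + j3.948 Ω
  Z2: Z = jωL = j·1338·0.001 = 0 + j1.338 Ω
  Z3: Z = 1/(jωC) = -j/(ω·C) = 0 - j7472 Ω
  Z4: Z = 1/(jωC) = -j/(ω·C) = 0 - j52.25 Ω
Step 3 — Ladder network (open output): work backward from the far end, alternating series and parallel combinations. Z_in = 0 + j5.287 Ω = 5.287∠90.0° Ω.
Step 4 — Source phasor: V = 34.5∠160.1° V = -32.44 + j11.74 V.
Step 5 — Ohm's law: I = V / Z_total = (-32.44 + j11.74) / (0 + j5.287) = 2.221 + j6.136 A.
Step 6 — Convert to polar: |I| = 6.526 A, ∠I = 70.1°.

I = 6.526∠70.1° A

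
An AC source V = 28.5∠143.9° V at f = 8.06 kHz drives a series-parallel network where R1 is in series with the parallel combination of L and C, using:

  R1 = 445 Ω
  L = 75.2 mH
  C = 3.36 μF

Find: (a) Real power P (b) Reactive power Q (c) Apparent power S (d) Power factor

Step 1 — Angular frequency: ω = 2π·f = 2π·8060 = 5.064e+04 rad/s.
Step 2 — Component impedances:
  R1: Z = R = 445 Ω
  L: Z = jωL = j·5.064e+04·0.0752 = 0 + j3808 Ω
  C: Z = 1/(jωC) = -j/(ω·C) = 0 - j5.877 Ω
Step 3 — Parallel branch: L || C = 1/(1/L + 1/C) = 0 - j5.886 Ω.
Step 4 — Series with R1: Z_total = R1 + (L || C) = 445 - j5.886 Ω = 445∠-0.8° Ω.
Step 5 — Source phasor: V = 28.5∠143.9° V = -23.03 + j16.79 V.
Step 6 — Current: I = V / Z = -0.05224 + j0.03704 A = 0.06404∠144.7° A.
Step 7 — Complex power: S = V·I* = 1.825 - j0.02414 VA.
Step 8 — Real power: P = Re(S) = 1.825 W.
Step 9 — Reactive power: Q = Im(S) = -0.02414 VAR.
Step 10 — Apparent power: |S| = 1.825 VA.
Step 11 — Power factor: PF = P/|S| = 0.9999 (leading).

(a) P = 1.825 W  (b) Q = -0.02414 VAR  (c) S = 1.825 VA  (d) PF = 0.9999 (leading)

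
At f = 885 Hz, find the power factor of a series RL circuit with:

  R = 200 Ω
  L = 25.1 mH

Step 1 — Angular frequency: ω = 2π·f = 2π·885 = 5561 rad/s.
Step 2 — Component impedances:
  R: Z = R = 200 Ω
  L: Z = jωL = j·5561·0.0251 = 0 + j139.6 Ω
Step 3 — Series combination: Z_total = R + L = 200 + j139.6 Ω = 243.9∠34.9° Ω.
Step 4 — Power factor: PF = cos(φ) = Re(Z)/|Z| = 200/243.886 = 0.8201.
Step 5 — Type: Im(Z) = 139.6 ⇒ lagging (phase φ = 34.9°).

PF = 0.8201 (lagging, φ = 34.9°)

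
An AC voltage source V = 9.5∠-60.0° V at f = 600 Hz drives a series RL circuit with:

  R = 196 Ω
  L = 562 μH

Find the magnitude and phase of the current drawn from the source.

Step 1 — Angular frequency: ω = 2π·f = 2π·600 = 3770 rad/s.
Step 2 — Component impedances:
  R: Z = R = 196 Ω
  L: Z = jωL = j·3770·0.000562 = 0 + j2.119 Ω
Step 3 — Series combination: Z_total = R + L = 196 + j2.119 Ω = 196∠0.6° Ω.
Step 4 — Source phasor: V = 9.5∠-60.0° V = 4.75 - j8.227 V.
Step 5 — Ohm's law: I = V / Z_total = (4.75 - j8.227) / (196 + j2.119) = 0.02378 - j0.04223 A.
Step 6 — Convert to polar: |I| = 0.04847 A, ∠I = -60.6°.

I = 0.04847∠-60.6° A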